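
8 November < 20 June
False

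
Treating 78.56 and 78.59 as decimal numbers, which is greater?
78.59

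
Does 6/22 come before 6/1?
No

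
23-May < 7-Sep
True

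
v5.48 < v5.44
False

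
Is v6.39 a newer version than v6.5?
Yes. Version numbers are compared segment by segment as integers, not as decimals: minor version 39 > 5, so v6.39 > v6.5 (even though the decimal 6.39 < 6.5).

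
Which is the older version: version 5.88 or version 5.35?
version 5.35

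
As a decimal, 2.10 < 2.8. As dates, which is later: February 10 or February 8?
February 10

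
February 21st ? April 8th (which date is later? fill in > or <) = <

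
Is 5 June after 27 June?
No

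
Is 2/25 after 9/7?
No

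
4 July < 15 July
True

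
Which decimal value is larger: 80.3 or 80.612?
80.612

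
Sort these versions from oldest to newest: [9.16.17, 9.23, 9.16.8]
[9.16.8, 9.16.17, 9.23]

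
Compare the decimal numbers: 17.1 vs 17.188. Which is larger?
17.188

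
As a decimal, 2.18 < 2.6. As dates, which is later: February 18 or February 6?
February 18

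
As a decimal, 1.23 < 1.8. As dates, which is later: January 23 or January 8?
January 23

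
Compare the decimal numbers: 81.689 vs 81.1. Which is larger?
81.689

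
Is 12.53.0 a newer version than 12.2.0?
Yes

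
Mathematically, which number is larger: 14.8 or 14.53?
14.8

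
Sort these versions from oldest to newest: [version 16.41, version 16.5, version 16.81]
[version 16.5, version 16.41, version 16.81]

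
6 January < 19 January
True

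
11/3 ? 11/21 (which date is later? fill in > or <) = <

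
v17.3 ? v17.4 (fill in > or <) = <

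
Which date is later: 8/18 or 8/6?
8/18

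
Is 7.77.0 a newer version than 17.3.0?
No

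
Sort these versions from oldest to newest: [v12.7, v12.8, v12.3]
[v12.3, v12.7, v12.8]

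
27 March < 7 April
True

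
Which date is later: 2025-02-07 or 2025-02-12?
2025-02-12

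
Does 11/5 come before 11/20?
Yes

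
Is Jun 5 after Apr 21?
Yes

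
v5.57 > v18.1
False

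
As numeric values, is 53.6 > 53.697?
False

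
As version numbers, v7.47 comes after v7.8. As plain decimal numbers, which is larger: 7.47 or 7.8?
7.8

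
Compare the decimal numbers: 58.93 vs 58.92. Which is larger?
58.93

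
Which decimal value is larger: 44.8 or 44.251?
44.8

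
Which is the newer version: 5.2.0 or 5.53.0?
5.53.0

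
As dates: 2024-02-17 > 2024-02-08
True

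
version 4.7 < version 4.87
True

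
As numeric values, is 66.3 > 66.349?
False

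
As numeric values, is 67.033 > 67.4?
False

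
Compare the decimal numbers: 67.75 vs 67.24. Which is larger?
67.75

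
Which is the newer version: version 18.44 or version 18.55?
version 18.55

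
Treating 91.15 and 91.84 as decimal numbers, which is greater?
91.84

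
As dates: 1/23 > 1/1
True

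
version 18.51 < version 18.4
False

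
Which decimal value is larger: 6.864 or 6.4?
6.864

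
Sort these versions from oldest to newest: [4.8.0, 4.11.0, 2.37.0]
[2.37.0, 4.8.0, 4.11.0]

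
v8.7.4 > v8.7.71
False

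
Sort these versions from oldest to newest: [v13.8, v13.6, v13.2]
[v13.2, v13.6, v13.8]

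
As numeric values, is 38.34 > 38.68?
False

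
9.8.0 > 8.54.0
True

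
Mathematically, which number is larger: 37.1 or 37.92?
37.92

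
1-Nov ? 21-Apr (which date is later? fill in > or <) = >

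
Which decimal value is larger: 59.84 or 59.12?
59.84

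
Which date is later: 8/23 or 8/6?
8/23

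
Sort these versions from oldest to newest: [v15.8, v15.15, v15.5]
[v15.5, v15.8, v15.15]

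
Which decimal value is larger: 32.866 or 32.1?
32.866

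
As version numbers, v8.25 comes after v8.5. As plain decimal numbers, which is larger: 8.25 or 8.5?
8.5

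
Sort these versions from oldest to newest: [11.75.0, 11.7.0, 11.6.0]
[11.6.0, 11.7.0, 11.75.0]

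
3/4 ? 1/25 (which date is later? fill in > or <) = >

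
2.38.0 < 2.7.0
False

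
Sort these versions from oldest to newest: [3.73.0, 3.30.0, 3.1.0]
[3.1.0, 3.30.0, 3.73.0]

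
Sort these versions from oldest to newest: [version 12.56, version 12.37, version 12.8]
[version 12.8, version 12.37, version 12.56]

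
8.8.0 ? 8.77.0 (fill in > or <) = <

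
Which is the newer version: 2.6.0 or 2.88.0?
2.88.0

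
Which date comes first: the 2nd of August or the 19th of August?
the 2nd of August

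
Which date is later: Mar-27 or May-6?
May-6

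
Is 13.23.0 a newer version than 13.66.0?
No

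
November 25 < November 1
False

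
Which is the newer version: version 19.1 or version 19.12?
version 19.12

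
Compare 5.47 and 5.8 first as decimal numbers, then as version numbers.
As decimals: 5.47 < 5.8. As versions: v5.47 > v5.8 (minor version 47 > 8).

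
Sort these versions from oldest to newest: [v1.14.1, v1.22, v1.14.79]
[v1.14.1, v1.14.79, v1.22]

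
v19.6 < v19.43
True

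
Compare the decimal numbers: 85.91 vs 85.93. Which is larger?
85.93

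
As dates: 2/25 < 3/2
True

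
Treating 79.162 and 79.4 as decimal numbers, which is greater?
79.4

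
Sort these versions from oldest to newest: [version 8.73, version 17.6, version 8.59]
[version 8.59, version 8.73, version 17.6]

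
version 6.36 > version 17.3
False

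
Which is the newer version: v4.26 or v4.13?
v4.26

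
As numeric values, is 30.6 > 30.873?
False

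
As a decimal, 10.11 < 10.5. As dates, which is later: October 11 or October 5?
October 11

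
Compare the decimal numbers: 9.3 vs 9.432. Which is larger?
9.432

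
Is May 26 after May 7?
Yes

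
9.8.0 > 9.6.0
True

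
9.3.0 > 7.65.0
True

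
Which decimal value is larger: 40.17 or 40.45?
40.45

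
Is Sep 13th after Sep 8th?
Yes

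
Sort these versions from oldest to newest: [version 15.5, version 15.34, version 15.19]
[version 15.5, version 15.19, version 15.34]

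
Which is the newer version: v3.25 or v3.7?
v3.25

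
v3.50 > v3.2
True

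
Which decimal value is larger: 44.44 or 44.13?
44.44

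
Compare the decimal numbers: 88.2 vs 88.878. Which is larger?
88.878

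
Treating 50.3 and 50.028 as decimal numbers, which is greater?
50.3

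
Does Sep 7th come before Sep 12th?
Yes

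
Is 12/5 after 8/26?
Yes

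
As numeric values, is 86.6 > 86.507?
True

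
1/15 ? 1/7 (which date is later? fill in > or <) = >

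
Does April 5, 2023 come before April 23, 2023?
Yes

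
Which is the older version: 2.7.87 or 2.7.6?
2.7.6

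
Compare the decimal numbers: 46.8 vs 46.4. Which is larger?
46.8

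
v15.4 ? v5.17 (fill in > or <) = >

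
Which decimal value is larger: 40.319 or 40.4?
40.4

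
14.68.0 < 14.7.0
False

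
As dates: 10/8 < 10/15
True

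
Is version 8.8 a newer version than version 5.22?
Yes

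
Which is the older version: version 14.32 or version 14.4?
version 14.4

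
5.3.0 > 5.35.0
False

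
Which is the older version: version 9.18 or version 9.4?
version 9.4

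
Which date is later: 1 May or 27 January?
1 May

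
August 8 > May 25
True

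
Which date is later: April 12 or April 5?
April 12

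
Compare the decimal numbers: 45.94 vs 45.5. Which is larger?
45.94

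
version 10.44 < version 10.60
True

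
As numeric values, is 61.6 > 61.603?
False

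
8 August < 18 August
True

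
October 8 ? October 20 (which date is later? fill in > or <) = <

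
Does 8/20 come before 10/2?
Yes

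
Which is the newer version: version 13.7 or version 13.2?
version 13.7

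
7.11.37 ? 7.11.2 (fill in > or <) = >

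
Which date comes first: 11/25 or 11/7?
11/7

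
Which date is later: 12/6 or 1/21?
12/6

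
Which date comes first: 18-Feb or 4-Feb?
4-Feb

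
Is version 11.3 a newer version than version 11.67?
No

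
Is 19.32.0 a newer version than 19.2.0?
Yes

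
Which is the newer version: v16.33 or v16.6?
v16.33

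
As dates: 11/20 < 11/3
False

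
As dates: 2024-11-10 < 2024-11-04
False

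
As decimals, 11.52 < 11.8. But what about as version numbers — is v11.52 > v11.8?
True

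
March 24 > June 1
False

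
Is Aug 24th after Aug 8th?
Yes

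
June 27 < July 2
True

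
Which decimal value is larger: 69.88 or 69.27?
69.88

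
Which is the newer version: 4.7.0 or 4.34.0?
4.34.0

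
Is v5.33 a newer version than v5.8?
Yes. Version numbers are compared segment by segment as integers, not as decimals: minor version 33 > 8, so v5.33 > v5.8 (even though the decimal 5.33 < 5.8).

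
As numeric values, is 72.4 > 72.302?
True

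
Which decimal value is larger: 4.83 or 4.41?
4.83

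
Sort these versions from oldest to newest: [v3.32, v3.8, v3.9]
[v3.8, v3.9, v3.32]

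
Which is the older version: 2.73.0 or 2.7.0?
2.7.0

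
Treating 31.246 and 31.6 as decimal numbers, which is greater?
31.6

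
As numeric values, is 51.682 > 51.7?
False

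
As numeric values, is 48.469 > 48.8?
False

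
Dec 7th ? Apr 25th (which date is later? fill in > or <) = >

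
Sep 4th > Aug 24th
True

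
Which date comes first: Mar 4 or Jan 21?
Jan 21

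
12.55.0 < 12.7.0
False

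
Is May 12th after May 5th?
Yes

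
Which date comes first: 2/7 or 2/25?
2/7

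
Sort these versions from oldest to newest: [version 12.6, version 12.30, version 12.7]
[version 12.6, version 12.7, version 12.30]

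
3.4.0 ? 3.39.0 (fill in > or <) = <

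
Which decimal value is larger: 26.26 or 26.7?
26.7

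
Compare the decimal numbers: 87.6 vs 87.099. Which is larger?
87.6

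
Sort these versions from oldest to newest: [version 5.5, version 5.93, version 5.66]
[version 5.5, version 5.66, version 5.93]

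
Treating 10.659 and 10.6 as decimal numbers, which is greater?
10.659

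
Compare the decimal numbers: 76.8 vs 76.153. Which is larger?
76.8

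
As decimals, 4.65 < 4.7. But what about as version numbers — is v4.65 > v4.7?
True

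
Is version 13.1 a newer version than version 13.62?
No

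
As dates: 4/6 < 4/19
True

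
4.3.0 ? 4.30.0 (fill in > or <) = <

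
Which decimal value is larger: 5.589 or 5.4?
5.589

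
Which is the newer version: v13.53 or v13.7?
v13.53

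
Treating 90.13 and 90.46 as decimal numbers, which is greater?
90.46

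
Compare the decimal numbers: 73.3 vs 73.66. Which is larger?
73.66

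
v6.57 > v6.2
True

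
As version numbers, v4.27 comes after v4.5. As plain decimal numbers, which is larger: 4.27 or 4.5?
4.5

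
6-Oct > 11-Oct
False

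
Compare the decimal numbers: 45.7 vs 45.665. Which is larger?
45.7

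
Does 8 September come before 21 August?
No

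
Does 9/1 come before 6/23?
No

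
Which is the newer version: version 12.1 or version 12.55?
version 12.55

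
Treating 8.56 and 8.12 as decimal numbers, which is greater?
8.56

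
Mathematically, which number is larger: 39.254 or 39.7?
39.7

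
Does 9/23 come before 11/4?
Yes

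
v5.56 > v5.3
True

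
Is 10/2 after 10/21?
No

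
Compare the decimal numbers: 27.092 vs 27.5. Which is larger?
27.5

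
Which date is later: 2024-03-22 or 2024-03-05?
2024-03-22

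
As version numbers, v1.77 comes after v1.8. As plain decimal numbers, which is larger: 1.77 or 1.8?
1.8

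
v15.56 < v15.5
False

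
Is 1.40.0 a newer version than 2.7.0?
No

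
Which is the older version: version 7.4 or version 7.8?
version 7.4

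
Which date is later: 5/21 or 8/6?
8/6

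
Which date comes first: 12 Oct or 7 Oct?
7 Oct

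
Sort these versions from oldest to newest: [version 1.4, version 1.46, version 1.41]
[version 1.4, version 1.41, version 1.46]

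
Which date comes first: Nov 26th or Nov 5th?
Nov 5th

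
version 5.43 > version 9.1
False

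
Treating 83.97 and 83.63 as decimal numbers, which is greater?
83.97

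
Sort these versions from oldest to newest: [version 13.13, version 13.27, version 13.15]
[version 13.13, version 13.15, version 13.27]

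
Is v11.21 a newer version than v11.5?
Yes. Version numbers are compared segment by segment as integers, not as decimals: minor version 21 > 5, so v11.21 > v11.5 (even though the decimal 11.21 < 11.5).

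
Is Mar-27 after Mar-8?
Yes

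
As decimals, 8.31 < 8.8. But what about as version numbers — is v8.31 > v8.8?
True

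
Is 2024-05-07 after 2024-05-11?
No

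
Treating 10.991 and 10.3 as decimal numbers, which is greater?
10.991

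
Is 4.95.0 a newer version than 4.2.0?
Yes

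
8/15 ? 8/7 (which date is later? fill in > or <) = >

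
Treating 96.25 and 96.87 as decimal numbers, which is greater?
96.87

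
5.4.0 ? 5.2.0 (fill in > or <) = >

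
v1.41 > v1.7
True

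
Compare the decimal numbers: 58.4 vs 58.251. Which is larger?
58.4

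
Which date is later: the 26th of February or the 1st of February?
the 26th of February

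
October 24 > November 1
False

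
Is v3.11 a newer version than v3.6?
Yes. Version numbers are compared segment by segment as integers, not as decimals: minor version 11 > 6, so v3.11 > v3.6 (even though the decimal 3.11 < 3.6).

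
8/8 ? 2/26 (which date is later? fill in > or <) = >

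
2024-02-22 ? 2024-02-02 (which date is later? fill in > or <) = >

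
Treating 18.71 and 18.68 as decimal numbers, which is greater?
18.71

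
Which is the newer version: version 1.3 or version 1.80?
version 1.80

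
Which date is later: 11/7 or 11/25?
11/25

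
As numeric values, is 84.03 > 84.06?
False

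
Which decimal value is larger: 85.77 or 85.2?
85.77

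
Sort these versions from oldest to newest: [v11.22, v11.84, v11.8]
[v11.8, v11.22, v11.84]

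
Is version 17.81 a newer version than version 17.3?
Yes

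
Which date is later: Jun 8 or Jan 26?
Jun 8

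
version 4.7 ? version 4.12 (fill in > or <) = <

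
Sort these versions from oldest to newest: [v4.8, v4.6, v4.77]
[v4.6, v4.8, v4.77]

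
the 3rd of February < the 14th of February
True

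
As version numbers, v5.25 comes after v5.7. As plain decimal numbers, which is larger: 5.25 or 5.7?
5.7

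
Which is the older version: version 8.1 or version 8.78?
version 8.1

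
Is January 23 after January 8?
Yes. Day 23 comes after day 8 in January — this is a date comparison, not a decimal one (the decimal 1.23 would be smaller than 1.8).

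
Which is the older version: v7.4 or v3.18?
v3.18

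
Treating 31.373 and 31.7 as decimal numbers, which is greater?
31.7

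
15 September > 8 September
True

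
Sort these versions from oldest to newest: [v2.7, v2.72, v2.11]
[v2.7, v2.11, v2.72]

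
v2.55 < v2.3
False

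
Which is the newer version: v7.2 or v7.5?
v7.5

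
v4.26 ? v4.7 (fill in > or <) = >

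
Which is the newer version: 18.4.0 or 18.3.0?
18.4.0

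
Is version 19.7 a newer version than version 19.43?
No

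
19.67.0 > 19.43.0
True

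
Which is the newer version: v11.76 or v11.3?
v11.76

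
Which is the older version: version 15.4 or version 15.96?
version 15.4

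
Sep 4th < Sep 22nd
True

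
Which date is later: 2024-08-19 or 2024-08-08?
2024-08-19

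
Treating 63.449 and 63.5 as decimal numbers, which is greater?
63.5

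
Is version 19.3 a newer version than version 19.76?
No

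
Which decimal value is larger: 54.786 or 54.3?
54.786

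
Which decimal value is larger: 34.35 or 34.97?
34.97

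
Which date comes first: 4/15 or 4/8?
4/8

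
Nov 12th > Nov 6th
True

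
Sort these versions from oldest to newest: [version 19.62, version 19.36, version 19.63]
[version 19.36, version 19.62, version 19.63]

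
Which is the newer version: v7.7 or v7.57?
v7.57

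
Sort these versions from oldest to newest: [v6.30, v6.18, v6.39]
[v6.18, v6.30, v6.39]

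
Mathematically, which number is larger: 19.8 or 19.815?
19.815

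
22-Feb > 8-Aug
False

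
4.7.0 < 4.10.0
True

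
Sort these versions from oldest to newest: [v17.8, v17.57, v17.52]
[v17.8, v17.52, v17.57]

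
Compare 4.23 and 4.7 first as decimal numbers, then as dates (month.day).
As decimals: 4.23 < 4.7. As dates: 4/23 is later than 4/7 (day 23 > day 7).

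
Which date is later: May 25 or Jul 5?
Jul 5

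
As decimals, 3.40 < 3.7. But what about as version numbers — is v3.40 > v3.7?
True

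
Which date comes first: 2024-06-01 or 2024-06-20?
2024-06-01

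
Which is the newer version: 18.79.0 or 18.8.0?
18.79.0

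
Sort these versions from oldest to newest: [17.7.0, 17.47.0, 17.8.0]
[17.7.0, 17.8.0, 17.47.0]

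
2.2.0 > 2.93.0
False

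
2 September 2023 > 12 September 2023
False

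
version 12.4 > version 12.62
False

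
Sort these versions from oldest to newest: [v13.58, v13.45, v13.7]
[v13.7, v13.45, v13.58]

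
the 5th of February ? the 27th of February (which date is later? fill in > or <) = <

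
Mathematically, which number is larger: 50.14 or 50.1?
50.14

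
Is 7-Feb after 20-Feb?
No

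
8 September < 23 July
False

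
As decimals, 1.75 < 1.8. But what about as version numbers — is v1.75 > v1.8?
True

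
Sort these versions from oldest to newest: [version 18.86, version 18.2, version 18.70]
[version 18.2, version 18.70, version 18.86]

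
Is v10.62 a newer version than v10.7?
Yes. Version numbers are compared segment by segment as integers, not as decimals: minor version 62 > 7, so v10.62 > v10.7 (even though the decimal 10.62 < 10.7).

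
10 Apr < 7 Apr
False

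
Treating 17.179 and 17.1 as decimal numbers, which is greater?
17.179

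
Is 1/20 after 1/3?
Yes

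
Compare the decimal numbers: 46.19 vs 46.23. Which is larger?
46.23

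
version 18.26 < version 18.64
True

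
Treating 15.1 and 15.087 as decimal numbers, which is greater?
15.1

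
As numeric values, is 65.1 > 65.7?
False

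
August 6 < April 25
False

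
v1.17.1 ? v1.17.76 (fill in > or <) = <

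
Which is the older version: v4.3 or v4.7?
v4.3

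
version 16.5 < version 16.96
True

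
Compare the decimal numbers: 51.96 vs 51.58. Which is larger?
51.96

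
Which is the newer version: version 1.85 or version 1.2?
version 1.85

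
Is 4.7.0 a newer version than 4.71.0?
No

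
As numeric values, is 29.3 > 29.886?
False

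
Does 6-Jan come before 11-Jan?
Yes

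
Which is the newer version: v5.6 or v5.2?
v5.6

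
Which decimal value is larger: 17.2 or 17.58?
17.58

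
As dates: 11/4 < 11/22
True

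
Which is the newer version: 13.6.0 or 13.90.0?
13.90.0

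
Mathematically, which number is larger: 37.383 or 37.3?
37.383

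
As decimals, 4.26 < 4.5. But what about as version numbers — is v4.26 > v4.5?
True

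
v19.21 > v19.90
False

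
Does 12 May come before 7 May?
No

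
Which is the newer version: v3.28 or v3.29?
v3.29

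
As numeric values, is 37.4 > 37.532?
False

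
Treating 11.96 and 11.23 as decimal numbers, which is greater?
11.96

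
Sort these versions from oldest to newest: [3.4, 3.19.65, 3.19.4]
[3.4, 3.19.4, 3.19.65]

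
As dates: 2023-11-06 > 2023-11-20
False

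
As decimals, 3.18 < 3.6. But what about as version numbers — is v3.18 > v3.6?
True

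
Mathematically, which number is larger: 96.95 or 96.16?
96.95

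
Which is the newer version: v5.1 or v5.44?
v5.44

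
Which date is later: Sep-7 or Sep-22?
Sep-22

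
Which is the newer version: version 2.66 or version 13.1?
version 13.1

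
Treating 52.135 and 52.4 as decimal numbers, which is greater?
52.4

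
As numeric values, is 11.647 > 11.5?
True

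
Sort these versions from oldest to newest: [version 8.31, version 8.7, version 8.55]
[version 8.7, version 8.31, version 8.55]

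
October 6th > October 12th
False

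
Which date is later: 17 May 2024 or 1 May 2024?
17 May 2024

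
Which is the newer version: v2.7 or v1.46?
v2.7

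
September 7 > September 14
False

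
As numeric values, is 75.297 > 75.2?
True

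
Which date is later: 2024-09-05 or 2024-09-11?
2024-09-11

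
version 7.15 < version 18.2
True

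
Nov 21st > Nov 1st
True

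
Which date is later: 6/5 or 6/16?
6/16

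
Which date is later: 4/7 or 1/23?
4/7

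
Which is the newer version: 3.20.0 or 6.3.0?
6.3.0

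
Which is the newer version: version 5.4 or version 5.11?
version 5.11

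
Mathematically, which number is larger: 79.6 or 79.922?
79.922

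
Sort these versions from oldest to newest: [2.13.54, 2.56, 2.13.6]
[2.13.6, 2.13.54, 2.56]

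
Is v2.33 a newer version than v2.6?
Yes. Version numbers are compared segment by segment as integers, not as decimals: minor version 33 > 6, so v2.33 > v2.6 (even though the decimal 2.33 < 2.6).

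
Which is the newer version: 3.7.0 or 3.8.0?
3.8.0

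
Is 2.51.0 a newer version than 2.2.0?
Yes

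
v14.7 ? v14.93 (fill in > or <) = <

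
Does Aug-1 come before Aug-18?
Yes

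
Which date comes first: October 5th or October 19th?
October 5th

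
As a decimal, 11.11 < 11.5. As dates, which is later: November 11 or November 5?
November 11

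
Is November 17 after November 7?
Yes. Day 17 comes after day 7 in November — this is a date comparison, not a decimal one (the decimal 11.17 would be smaller than 11.7).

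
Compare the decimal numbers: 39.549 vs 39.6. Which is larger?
39.6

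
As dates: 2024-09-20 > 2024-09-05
True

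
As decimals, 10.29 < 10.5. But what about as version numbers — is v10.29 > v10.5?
True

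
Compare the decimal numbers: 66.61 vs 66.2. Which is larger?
66.61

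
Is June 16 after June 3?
Yes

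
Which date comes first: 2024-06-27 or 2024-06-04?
2024-06-04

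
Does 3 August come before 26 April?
No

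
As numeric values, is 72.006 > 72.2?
False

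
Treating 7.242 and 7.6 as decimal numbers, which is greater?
7.6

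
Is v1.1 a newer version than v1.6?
No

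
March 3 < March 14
True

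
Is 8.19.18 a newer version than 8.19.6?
Yes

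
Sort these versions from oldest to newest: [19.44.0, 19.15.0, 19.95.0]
[19.15.0, 19.44.0, 19.95.0]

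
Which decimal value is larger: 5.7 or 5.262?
5.7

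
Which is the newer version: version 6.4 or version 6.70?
version 6.70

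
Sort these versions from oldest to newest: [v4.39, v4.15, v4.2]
[v4.2, v4.15, v4.39]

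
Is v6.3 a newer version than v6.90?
No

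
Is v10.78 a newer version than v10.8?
Yes. Version numbers are compared segment by segment as integers, not as decimals: minor version 78 > 8, so v10.78 > v10.8 (even though the decimal 10.78 < 10.8).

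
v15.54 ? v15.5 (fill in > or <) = >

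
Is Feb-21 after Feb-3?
Yes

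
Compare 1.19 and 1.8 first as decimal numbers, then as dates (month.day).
As decimals: 1.19 < 1.8. As dates: 1/19 is later than 1/8 (day 19 > day 8).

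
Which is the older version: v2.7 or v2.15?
v2.7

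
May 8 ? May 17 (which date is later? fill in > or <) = <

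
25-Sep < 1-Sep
False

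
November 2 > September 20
True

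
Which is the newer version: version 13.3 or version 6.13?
version 13.3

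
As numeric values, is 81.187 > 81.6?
False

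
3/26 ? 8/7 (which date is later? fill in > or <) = <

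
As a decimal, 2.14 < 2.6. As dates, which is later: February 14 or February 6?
February 14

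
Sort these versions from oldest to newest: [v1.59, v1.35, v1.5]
[v1.5, v1.35, v1.59]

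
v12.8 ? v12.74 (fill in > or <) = <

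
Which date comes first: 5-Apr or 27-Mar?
27-Mar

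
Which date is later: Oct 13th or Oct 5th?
Oct 13th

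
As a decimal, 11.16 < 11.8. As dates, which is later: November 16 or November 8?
November 16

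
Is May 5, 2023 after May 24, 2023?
No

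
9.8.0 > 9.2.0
True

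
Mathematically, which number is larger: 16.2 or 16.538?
16.538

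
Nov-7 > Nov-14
False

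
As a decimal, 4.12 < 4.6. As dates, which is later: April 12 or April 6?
April 12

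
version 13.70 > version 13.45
True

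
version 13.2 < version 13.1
False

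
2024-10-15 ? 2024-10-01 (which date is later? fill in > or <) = >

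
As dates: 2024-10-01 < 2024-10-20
True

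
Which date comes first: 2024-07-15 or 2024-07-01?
2024-07-01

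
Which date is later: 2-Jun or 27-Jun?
27-Jun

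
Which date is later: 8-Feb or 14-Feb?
14-Feb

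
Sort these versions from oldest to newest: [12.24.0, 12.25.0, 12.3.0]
[12.3.0, 12.24.0, 12.25.0]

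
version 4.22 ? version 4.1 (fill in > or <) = >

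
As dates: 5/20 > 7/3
False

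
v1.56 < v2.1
True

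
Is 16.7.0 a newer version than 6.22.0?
Yes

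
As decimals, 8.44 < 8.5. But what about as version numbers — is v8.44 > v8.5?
True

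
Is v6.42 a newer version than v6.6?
Yes. Version numbers are compared segment by segment as integers, not as decimals: minor version 42 > 6, so v6.42 > v6.6 (even though the decimal 6.42 < 6.6).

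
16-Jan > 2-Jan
True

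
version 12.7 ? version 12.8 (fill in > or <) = <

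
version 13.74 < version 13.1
False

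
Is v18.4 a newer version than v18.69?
No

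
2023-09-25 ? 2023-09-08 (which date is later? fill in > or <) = >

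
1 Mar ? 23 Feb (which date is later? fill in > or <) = >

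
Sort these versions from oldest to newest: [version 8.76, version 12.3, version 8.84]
[version 8.76, version 8.84, version 12.3]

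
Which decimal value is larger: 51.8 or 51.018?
51.8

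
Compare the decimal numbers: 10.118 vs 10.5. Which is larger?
10.5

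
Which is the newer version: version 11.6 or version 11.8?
version 11.8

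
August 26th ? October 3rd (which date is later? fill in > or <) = <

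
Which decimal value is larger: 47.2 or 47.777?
47.777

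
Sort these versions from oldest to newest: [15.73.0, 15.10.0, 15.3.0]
[15.3.0, 15.10.0, 15.73.0]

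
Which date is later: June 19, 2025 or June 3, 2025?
June 19, 2025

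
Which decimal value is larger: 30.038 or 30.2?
30.2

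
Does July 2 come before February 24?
No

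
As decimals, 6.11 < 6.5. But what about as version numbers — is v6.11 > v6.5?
True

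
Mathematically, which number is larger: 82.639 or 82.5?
82.639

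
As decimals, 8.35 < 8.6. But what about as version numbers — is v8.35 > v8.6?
True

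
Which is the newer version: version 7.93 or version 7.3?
version 7.93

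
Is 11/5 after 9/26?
Yes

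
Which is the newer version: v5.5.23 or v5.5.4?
v5.5.23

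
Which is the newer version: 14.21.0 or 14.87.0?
14.87.0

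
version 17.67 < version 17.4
False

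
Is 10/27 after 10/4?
Yes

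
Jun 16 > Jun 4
True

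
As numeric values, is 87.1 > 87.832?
False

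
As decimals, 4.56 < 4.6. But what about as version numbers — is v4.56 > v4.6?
True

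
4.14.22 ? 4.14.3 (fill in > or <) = >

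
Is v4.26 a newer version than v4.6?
Yes. Version numbers are compared segment by segment as integers, not as decimals: minor version 26 > 6, so v4.26 > v4.6 (even though the decimal 4.26 < 4.6).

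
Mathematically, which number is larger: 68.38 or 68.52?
68.52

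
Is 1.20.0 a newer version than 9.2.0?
No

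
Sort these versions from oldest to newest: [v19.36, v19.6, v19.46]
[v19.6, v19.36, v19.46]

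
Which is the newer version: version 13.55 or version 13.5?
version 13.55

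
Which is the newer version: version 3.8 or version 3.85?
version 3.85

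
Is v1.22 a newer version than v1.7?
Yes. Version numbers are compared segment by segment as integers, not as decimals: minor version 22 > 7, so v1.22 > v1.7 (even though the decimal 1.22 < 1.7).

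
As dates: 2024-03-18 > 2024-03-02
True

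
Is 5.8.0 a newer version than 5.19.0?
No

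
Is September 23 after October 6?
No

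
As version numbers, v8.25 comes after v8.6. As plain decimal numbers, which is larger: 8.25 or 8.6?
8.6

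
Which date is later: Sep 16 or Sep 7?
Sep 16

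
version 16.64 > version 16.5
True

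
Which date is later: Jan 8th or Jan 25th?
Jan 25th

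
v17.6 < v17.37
True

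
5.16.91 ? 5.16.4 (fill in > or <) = >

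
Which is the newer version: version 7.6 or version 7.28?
version 7.28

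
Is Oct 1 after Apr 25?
Yes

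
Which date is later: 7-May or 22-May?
22-May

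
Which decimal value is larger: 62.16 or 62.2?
62.2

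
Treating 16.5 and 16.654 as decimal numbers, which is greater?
16.654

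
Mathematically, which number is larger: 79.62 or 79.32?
79.62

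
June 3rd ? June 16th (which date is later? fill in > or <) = <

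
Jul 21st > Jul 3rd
True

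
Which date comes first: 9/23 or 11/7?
9/23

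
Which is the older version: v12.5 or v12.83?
v12.5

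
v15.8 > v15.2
True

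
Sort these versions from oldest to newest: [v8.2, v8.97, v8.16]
[v8.2, v8.16, v8.97]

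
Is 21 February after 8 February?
Yes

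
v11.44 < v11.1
False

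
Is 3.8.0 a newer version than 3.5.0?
Yes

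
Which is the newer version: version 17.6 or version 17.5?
version 17.6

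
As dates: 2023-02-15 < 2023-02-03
False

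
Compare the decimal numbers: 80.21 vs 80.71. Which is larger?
80.71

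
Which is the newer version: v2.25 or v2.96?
v2.96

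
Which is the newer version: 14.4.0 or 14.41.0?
14.41.0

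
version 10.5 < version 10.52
True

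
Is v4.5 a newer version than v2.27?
Yes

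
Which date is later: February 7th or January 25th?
February 7th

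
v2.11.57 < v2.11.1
False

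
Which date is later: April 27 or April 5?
April 27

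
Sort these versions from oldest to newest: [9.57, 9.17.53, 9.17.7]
[9.17.7, 9.17.53, 9.57]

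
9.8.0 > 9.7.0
True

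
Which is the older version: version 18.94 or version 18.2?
version 18.2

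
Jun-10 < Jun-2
False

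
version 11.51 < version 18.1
True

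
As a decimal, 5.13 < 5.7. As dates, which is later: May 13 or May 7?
May 13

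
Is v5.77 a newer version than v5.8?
Yes. Version numbers are compared segment by segment as integers, not as decimals: minor version 77 > 8, so v5.77 > v5.8 (even though the decimal 5.77 < 5.8).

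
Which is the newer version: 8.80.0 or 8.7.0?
8.80.0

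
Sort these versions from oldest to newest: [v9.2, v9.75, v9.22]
[v9.2, v9.22, v9.75]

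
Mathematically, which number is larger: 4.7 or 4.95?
4.95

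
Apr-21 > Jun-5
False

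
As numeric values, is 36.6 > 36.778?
False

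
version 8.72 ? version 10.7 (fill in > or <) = <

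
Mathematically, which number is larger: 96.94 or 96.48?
96.94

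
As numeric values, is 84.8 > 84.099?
True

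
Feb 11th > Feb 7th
True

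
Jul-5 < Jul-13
True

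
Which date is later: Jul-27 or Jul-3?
Jul-27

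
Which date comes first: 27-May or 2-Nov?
27-May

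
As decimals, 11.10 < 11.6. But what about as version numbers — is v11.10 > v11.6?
True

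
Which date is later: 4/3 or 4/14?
4/14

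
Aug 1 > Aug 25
False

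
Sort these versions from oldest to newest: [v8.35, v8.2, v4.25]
[v4.25, v8.2, v8.35]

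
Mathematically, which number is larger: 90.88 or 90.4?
90.88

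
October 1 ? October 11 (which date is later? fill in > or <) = <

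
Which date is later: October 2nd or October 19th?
October 19th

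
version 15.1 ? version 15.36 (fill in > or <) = <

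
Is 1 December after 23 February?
Yes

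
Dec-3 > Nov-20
True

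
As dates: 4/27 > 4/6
True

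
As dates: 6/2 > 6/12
False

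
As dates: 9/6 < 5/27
False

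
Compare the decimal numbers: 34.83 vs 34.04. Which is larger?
34.83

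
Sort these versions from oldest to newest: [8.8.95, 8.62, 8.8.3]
[8.8.3, 8.8.95, 8.62]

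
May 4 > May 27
False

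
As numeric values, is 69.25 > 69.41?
False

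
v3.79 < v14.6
True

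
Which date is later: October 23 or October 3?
October 23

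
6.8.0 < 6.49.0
True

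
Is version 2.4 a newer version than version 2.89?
No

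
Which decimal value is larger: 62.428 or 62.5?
62.5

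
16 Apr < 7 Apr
False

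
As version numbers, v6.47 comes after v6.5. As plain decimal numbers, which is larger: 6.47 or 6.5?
6.5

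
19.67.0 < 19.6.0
False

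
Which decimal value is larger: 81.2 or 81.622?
81.622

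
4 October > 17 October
False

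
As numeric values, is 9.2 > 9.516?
False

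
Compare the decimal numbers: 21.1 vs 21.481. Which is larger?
21.481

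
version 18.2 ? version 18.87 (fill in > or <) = <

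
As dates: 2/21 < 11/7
True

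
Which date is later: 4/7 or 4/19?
4/19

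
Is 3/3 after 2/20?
Yes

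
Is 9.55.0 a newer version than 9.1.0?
Yes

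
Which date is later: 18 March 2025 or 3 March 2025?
18 March 2025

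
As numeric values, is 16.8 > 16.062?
True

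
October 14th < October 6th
False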